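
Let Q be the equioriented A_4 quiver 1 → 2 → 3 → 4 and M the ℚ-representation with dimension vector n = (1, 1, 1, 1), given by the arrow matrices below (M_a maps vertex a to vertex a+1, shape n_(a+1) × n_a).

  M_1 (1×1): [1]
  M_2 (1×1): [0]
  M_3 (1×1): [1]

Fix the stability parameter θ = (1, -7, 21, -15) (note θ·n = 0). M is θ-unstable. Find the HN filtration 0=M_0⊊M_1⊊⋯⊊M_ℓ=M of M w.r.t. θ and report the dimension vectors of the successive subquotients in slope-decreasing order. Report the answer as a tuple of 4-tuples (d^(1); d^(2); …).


Barcode: M ≅ I[1,2], I[3,4]. HN layers by μ_θ (2 steps, strictly decreasing):
  μ^(1)=3; μ^(2)=-3

((0, 0, 1, 1); (1, 1, 0, 0))


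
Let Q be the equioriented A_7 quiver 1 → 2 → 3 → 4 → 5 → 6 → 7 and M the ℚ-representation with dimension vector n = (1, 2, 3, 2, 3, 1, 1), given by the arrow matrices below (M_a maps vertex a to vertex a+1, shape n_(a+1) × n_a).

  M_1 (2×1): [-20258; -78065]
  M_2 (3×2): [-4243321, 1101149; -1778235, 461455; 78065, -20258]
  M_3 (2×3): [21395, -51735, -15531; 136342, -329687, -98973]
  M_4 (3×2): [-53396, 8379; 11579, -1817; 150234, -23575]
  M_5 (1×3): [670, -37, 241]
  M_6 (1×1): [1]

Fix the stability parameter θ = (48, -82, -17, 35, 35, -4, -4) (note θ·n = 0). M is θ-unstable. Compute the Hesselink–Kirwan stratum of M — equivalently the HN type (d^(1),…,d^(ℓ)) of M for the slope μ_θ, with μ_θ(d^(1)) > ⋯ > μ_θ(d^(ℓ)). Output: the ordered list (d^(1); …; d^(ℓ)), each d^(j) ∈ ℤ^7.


Interval decomposition of M: I[1,7], I[2,5], I[3,3], I[5,5].
HN type (ℓ=4): μ^(1)=35; μ^(2)=31/2; μ^(3)=-17; μ^(4)=-82

((0, 0, 0, 1, 2, 0, 0); (0, 0, 0, 1, 1, 1, 1); (1, 1, 3, 0, 0, 0, 0); (0, 1, 0, 0, 0, 0, 0))


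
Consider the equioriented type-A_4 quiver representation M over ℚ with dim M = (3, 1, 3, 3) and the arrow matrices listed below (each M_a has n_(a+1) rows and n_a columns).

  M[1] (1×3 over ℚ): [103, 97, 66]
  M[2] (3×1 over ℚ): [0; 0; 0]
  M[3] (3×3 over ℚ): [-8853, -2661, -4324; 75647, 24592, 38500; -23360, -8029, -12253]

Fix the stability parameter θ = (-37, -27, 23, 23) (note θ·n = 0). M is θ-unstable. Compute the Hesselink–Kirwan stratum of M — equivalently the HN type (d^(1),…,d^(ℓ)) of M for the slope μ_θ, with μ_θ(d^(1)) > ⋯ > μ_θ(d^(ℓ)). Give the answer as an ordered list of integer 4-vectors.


Via rank(M_{q-1}∘⋯∘M_p): M ≅ I[1,1]^2, I[1,2], I[3,4]^3.
μ_θ-semistable layers: μ^(1)=23; μ^(2)=-27; μ^(3)=-37

((0, 0, 3, 3); (0, 1, 0, 0); (3, 0, 0, 0))


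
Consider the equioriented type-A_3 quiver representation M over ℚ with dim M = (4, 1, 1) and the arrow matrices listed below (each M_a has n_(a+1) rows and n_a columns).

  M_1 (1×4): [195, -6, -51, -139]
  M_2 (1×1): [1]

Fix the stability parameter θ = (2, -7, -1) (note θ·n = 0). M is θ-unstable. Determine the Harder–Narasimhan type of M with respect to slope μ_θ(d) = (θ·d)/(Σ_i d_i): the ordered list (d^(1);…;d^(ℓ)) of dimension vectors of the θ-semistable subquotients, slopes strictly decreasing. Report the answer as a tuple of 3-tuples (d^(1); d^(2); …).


Barcode: M ≅ I[1,1]^3, I[1,3]. HN layers by μ_θ (3 steps, strictly decreasing):
  μ^(1)=2; μ^(2)=-1; μ^(3)=-5/2

((3, 0, 0); (0, 0, 1); (1, 1, 0))


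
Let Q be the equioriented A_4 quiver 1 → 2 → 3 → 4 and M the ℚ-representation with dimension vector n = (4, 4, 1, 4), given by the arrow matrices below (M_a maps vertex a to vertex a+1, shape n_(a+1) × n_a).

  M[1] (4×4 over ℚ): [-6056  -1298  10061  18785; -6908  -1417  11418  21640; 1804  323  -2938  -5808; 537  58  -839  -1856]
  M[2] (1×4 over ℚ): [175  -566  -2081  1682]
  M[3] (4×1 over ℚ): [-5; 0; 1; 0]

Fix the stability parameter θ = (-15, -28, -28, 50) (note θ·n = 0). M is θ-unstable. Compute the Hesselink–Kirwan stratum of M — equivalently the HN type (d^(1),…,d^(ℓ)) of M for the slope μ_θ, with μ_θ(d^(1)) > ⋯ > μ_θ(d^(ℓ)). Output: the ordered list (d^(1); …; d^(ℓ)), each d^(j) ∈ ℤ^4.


Interval decomposition of M: I[1,2]^3, I[1,4], I[4,4]^3.
HN type (ℓ=3): μ^(1)=50; μ^(2)=-43/2; μ^(3)=-71/3

((0, 0, 0, 4); (3, 3, 0, 0); (1, 1, 1, 0))


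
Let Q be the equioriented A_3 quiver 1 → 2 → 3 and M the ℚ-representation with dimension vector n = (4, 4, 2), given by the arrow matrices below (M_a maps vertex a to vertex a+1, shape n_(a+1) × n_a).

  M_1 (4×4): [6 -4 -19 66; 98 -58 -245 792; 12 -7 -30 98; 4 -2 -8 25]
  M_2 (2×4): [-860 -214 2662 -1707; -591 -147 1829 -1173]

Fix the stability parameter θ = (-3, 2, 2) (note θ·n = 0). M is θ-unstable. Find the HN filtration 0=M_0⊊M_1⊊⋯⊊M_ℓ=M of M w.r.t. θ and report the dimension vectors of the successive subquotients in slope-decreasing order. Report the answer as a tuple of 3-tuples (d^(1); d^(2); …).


Interval decomposition of M: I[1,1], I[1,2], I[1,3]^2, I[2,2].
HN type (ℓ=2): μ^(1)=2; μ^(2)=-3

((0, 4, 2); (4, 0, 0))


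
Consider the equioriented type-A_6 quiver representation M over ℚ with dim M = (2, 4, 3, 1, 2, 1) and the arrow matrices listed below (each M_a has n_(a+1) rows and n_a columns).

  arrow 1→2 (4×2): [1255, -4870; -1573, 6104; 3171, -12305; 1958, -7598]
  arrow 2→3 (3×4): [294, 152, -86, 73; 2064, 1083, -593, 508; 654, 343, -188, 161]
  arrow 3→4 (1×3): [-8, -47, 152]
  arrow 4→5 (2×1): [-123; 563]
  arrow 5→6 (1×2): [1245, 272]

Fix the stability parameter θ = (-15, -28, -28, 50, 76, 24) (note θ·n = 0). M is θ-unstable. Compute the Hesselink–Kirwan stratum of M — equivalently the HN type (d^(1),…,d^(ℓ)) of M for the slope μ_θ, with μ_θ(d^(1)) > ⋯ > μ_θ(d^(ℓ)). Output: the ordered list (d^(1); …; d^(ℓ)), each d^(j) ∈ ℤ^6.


Interval decomposition of M: I[1,3], I[1,6], I[2,2], I[2,3], I[5,5].
HN type (ℓ=4): μ^(1)=76; μ^(2)=50; μ^(3)=-71/3; μ^(4)=-28

((0, 0, 0, 0, 1, 0); (0, 0, 0, 1, 1, 1); (2, 2, 2, 0, 0, 0); (0, 2, 1, 0, 0, 0))


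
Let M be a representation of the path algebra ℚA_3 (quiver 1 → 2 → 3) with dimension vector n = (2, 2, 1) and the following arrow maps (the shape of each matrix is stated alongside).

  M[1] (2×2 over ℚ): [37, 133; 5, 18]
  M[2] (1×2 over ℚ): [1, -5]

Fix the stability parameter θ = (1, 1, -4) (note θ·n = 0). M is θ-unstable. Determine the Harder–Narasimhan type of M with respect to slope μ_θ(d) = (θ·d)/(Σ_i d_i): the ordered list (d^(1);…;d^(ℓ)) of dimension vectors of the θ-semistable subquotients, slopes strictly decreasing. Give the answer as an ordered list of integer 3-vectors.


Interval decomposition of M: I[1,2], I[1,3].
HN type (ℓ=2): μ^(1)=1; μ^(2)=-2/3

((1, 1, 0); (1, 1, 1))


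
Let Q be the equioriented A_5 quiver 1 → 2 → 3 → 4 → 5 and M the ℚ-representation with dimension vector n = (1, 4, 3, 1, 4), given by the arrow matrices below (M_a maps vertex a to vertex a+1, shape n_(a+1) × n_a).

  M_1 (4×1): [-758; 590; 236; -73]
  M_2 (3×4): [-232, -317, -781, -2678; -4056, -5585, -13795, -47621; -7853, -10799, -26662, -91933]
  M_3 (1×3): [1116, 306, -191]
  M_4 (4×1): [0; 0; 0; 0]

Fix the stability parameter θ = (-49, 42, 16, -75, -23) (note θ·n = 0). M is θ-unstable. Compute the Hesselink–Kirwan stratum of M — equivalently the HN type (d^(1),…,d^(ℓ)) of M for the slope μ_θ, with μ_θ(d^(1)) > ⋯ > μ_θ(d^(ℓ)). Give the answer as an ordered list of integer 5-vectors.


Barcode: M ≅ I[1,4], I[2,2], I[2,3]^2, I[5,5]^4. HN layers by μ_θ (5 steps, strictly decreasing):
  μ^(1)=42; μ^(2)=29; μ^(3)=-17/3; μ^(4)=-23; μ^(5)=-49

((0, 1, 0, 0, 0); (0, 2, 2, 0, 0); (0, 1, 1, 1, 0); (0, 0, 0, 0, 4); (1, 0, 0, 0, 0))


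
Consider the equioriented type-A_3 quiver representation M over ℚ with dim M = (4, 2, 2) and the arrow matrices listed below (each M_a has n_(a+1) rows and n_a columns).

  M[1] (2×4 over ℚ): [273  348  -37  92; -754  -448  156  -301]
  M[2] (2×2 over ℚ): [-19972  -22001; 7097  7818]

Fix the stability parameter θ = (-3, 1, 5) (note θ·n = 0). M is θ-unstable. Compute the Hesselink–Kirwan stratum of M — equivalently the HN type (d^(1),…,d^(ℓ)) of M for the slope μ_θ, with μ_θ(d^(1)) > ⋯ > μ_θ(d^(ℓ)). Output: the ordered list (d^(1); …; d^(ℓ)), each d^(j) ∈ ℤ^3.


Interval decomposition of M: I[1,1]^2, I[1,3]^2.
HN type (ℓ=3): μ^(1)=5; μ^(2)=1; μ^(3)=-3

((0, 0, 2); (0, 2, 0); (4, 0, 0))


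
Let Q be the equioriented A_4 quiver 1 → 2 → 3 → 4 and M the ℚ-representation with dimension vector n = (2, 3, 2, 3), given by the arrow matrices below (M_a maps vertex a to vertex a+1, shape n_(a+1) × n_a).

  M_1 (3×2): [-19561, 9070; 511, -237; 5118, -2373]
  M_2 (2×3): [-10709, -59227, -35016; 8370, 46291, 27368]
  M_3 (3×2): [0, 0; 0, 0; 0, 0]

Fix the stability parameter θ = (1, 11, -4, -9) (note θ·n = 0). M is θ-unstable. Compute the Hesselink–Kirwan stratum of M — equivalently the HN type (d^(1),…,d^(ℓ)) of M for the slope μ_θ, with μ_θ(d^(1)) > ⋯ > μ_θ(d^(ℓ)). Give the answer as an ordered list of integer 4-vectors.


Interval decomposition of M: I[1,3]^2, I[2,2], I[4,4]^3.
HN type (ℓ=4): μ^(1)=11; μ^(2)=7/2; μ^(3)=1; μ^(4)=-9

((0, 1, 0, 0); (0, 2, 2, 0); (2, 0, 0, 0); (0, 0, 0, 3))


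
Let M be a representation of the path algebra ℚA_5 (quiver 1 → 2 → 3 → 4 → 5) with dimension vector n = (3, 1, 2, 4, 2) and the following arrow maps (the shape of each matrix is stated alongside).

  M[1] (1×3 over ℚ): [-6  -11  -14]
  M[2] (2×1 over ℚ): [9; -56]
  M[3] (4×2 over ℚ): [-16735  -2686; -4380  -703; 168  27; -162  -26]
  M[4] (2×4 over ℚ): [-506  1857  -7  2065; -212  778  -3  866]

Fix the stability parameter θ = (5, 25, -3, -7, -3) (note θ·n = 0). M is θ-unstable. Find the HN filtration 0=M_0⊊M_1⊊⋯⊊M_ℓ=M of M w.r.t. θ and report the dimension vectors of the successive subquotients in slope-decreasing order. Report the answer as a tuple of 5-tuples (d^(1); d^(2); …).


Via rank(M_{q-1}∘⋯∘M_p): M ≅ I[1,1]^2, I[1,4], I[3,5], I[4,4], I[4,5].
μ_θ-semistable layers: μ^(1)=5; μ^(2)=-3; μ^(3)=-5; μ^(4)=-7

((3, 1, 1, 1, 0); (0, 0, 0, 0, 2); (0, 0, 1, 1, 0); (0, 0, 0, 2, 0))


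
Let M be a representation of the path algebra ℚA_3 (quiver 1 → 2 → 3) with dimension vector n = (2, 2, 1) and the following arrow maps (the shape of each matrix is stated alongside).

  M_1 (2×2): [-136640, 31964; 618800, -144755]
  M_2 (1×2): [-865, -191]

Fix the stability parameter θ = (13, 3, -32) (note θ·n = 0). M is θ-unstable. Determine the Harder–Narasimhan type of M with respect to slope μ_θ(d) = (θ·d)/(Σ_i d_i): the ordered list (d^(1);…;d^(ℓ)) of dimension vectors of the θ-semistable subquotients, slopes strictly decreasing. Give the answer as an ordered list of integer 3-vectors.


Interval decomposition of M: I[1,1], I[1,3], I[2,2].
HN type (ℓ=3): μ^(1)=13; μ^(2)=3; μ^(3)=-16/3

((1, 0, 0); (0, 1, 0); (1, 1, 1))


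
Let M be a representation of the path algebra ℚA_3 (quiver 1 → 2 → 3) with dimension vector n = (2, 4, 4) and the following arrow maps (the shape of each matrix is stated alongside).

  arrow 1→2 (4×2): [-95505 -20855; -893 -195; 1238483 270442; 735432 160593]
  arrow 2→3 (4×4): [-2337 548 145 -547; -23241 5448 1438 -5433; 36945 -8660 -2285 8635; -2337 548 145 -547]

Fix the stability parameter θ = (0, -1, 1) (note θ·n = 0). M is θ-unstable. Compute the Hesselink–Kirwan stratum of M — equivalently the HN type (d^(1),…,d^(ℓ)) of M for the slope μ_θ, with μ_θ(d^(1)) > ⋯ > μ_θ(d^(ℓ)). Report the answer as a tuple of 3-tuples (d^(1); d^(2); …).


Via rank(M_{q-1}∘⋯∘M_p): M ≅ I[1,3]^2, I[2,2]^2, I[3,3]^2.
μ_θ-semistable layers: μ^(1)=1; μ^(2)=-1/2; μ^(3)=-1

((0, 0, 4); (2, 2, 0); (0, 2, 0))


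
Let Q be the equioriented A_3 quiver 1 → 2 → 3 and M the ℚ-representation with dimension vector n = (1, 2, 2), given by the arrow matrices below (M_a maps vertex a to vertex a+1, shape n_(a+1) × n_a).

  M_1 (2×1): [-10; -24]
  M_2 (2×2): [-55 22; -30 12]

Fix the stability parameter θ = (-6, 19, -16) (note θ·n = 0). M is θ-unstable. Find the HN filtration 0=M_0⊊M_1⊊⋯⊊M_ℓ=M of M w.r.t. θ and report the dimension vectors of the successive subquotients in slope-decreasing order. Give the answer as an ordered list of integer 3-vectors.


Barcode: M ≅ I[1,3], I[2,2], I[3,3]. HN layers by μ_θ (4 steps, strictly decreasing):
  μ^(1)=19; μ^(2)=3/2; μ^(3)=-6; μ^(4)=-16

((0, 1, 0); (0, 1, 1); (1, 0, 0); (0, 0, 1))


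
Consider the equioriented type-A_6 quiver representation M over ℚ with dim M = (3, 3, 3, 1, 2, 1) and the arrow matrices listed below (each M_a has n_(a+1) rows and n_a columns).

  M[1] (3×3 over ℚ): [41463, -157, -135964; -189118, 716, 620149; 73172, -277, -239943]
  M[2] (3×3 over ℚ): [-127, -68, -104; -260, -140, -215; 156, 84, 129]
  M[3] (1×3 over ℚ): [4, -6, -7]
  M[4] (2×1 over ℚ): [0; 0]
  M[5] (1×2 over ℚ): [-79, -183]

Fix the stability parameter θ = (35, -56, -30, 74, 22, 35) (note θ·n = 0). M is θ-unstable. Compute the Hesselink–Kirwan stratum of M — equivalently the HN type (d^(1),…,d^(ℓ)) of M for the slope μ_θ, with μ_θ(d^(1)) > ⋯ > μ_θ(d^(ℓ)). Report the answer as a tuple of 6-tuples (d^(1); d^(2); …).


Barcode: M ≅ I[1,2], I[1,3], I[1,4], I[3,3], I[5,5], I[5,6]. HN layers by μ_θ (6 steps, strictly decreasing):
  μ^(1)=74; μ^(2)=35; μ^(3)=22; μ^(4)=-21/2; μ^(5)=-17; μ^(6)=-30

((0, 0, 0, 1, 0, 0); (0, 0, 0, 0, 0, 1); (0, 0, 0, 0, 2, 0); (1, 1, 0, 0, 0, 0); (2, 2, 2, 0, 0, 0); (0, 0, 1, 0, 0, 0))


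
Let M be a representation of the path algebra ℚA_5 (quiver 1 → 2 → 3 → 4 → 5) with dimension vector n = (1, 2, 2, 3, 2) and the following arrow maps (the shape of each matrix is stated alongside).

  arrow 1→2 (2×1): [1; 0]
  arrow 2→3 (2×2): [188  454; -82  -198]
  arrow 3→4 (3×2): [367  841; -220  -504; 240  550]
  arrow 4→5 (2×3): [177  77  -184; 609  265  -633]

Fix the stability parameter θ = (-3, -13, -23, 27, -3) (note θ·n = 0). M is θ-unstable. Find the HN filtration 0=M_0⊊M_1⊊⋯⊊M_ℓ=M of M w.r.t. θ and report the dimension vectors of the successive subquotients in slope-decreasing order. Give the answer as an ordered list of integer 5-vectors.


Interval decomposition of M: I[1,5], I[2,5], I[4,4].
HN type (ℓ=4): μ^(1)=27; μ^(2)=12; μ^(3)=-13; μ^(4)=-18

((0, 0, 0, 1, 0); (0, 0, 0, 2, 2); (1, 1, 1, 0, 0); (0, 1, 1, 0, 0))


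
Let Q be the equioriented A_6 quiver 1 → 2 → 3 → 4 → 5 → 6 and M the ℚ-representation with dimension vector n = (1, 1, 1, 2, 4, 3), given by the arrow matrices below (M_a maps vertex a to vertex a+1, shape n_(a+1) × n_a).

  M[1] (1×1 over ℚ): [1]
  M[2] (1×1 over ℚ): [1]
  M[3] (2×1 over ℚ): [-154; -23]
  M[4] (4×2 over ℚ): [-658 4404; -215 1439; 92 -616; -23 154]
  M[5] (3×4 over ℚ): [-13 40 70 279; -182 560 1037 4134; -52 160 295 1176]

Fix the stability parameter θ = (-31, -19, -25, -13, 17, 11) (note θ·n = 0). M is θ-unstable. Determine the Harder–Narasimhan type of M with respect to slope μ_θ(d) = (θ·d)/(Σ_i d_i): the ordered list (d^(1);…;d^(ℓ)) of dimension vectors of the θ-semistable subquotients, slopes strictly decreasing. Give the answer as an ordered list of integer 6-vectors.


Interval decomposition of M: I[1,5], I[4,6], I[5,5], I[5,6], I[6,6].
HN type (ℓ=6): μ^(1)=17; μ^(2)=14; μ^(3)=11; μ^(4)=-13; μ^(5)=-22; μ^(6)=-31

((0, 0, 0, 0, 2, 0); (0, 0, 0, 0, 2, 2); (0, 0, 0, 0, 0, 1); (0, 0, 0, 2, 0, 0); (0, 1, 1, 0, 0, 0); (1, 0, 0, 0, 0, 0))


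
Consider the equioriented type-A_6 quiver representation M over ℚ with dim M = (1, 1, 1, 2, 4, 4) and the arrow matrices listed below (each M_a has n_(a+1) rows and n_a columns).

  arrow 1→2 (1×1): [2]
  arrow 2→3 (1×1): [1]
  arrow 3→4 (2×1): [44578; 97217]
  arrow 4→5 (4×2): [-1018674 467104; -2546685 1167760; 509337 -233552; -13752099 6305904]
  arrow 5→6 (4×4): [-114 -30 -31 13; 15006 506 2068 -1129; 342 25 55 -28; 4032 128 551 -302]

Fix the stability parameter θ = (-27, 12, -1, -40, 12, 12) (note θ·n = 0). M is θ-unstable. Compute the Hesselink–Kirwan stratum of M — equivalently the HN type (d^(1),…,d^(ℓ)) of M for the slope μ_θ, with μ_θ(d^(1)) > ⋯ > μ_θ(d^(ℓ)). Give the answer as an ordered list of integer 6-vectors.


Via rank(M_{q-1}∘⋯∘M_p): M ≅ I[1,6], I[4,4], I[5,5], I[5,6]^2, I[6,6].
μ_θ-semistable layers: μ^(1)=12; μ^(2)=-29/3; μ^(3)=-27; μ^(4)=-40

((0, 0, 0, 0, 4, 4); (0, 1, 1, 1, 0, 0); (1, 0, 0, 0, 0, 0); (0, 0, 0, 1, 0, 0))


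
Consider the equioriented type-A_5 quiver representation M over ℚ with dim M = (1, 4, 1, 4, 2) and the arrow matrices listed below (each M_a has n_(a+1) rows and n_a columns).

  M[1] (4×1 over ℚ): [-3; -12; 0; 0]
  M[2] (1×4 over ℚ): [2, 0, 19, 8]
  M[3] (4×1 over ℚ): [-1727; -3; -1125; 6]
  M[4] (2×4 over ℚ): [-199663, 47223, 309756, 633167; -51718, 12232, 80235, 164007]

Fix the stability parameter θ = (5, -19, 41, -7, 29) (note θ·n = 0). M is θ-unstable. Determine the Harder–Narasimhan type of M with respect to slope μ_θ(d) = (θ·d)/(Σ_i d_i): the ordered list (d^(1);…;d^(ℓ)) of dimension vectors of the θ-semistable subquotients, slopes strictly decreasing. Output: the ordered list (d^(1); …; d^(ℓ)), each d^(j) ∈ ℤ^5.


Via rank(M_{q-1}∘⋯∘M_p): M ≅ I[1,5], I[2,2]^3, I[4,4]^2, I[4,5].
μ_θ-semistable layers: μ^(1)=29; μ^(2)=17; μ^(3)=-7; μ^(4)=-19

((0, 0, 0, 0, 2); (0, 0, 1, 1, 0); (1, 1, 0, 3, 0); (0, 3, 0, 0, 0))


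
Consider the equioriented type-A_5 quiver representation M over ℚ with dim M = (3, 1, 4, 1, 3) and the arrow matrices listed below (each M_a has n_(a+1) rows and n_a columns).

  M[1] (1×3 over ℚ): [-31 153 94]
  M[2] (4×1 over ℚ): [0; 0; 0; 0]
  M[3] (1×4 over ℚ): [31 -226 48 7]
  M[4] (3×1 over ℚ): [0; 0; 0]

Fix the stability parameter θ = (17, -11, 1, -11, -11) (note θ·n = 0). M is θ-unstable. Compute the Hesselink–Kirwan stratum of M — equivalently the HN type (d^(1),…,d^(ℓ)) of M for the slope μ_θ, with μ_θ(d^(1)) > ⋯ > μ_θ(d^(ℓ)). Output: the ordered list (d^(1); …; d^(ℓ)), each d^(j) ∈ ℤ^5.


Interval decomposition of M: I[1,1]^2, I[1,2], I[3,3]^3, I[3,4], I[5,5]^3.
HN type (ℓ=5): μ^(1)=17; μ^(2)=3; μ^(3)=1; μ^(4)=-5; μ^(5)=-11

((2, 0, 0, 0, 0); (1, 1, 0, 0, 0); (0, 0, 3, 0, 0); (0, 0, 1, 1, 0); (0, 0, 0, 0, 3))


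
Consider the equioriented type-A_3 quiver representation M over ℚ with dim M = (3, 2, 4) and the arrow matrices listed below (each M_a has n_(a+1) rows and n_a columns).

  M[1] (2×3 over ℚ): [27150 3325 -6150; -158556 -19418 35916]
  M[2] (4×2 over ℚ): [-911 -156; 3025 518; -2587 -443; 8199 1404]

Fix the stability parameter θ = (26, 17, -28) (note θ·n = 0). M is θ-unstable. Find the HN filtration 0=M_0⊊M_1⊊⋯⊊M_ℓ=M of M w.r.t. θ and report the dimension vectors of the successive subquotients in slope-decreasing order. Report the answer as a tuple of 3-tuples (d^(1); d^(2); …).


Barcode: M ≅ I[1,1]^2, I[1,3], I[2,3], I[3,3]^2. HN layers by μ_θ (4 steps, strictly decreasing):
  μ^(1)=26; μ^(2)=5; μ^(3)=-11/2; μ^(4)=-28

((2, 0, 0); (1, 1, 1); (0, 1, 1); (0, 0, 2))


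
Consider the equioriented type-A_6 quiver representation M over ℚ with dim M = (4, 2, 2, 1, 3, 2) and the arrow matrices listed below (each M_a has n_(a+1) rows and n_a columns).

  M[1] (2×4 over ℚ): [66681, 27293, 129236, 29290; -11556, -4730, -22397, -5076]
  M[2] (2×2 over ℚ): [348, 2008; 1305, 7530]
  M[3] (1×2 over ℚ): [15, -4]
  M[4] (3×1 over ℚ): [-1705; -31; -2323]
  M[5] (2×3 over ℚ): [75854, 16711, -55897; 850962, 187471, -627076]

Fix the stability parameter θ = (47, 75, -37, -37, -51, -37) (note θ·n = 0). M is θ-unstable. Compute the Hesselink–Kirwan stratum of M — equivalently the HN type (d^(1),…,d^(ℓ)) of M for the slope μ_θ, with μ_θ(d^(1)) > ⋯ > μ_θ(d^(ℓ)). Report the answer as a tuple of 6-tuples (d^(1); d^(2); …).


Interval decomposition of M: I[1,1]^2, I[1,2], I[1,3], I[3,6], I[5,5], I[5,6].
HN type (ℓ=6): μ^(1)=75; μ^(2)=47; μ^(3)=85/3; μ^(4)=-37; μ^(5)=-125/3; μ^(6)=-51

((0, 1, 0, 0, 0, 0); (3, 0, 0, 0, 0, 0); (1, 1, 1, 0, 0, 0); (0, 0, 0, 0, 0, 2); (0, 0, 1, 1, 1, 0); (0, 0, 0, 0, 2, 0))


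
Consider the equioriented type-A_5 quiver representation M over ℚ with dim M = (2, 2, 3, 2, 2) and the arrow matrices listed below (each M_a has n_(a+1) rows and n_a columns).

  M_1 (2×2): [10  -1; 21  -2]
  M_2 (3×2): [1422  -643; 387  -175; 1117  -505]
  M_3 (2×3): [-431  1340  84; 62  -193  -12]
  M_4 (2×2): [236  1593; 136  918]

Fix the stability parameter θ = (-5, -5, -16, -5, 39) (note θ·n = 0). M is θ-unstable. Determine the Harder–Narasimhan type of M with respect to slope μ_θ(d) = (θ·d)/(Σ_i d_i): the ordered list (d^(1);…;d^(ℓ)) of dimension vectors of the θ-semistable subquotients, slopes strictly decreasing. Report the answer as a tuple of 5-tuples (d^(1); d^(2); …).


Interval decomposition of M: I[1,4], I[1,5], I[3,3], I[5,5].
HN type (ℓ=4): μ^(1)=39; μ^(2)=-5; μ^(3)=-26/3; μ^(4)=-16

((0, 0, 0, 0, 2); (0, 0, 0, 2, 0); (2, 2, 2, 0, 0); (0, 0, 1, 0, 0))


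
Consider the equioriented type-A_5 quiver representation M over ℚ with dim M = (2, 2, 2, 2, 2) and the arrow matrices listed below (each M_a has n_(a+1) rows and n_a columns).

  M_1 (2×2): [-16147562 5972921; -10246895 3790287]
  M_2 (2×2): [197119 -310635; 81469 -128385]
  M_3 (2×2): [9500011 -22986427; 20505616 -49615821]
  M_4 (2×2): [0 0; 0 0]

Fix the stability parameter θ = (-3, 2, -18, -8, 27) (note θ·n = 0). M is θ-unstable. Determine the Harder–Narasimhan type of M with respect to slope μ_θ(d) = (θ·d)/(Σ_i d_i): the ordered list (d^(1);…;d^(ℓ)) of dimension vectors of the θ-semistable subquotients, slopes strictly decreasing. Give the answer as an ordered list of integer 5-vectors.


Interval decomposition of M: I[1,2], I[1,4], I[3,4], I[5,5]^2.
HN type (ℓ=6): μ^(1)=27; μ^(2)=2; μ^(3)=-3; μ^(4)=-27/4; μ^(5)=-8; μ^(6)=-18

((0, 0, 0, 0, 2); (0, 1, 0, 0, 0); (1, 0, 0, 0, 0); (1, 1, 1, 1, 0); (0, 0, 0, 1, 0); (0, 0, 1, 0, 0))


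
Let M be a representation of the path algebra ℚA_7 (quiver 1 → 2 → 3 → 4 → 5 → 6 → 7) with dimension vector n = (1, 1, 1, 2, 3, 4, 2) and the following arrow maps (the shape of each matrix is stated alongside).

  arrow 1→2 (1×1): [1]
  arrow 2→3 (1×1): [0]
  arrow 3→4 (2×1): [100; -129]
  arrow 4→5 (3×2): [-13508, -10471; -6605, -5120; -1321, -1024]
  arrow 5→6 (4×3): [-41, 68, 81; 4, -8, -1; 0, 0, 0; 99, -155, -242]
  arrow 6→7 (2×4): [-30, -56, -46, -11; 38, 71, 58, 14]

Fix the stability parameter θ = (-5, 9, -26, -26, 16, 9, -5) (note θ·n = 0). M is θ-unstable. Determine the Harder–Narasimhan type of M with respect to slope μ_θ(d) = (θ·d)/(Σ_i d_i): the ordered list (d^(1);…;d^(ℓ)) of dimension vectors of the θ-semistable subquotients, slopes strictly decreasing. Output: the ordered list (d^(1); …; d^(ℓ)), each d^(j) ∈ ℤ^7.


Barcode: M ≅ I[1,2], I[3,7], I[4,7], I[5,6], I[6,6]. HN layers by μ_θ (5 steps, strictly decreasing):
  μ^(1)=25/2; μ^(2)=9; μ^(3)=20/3; μ^(4)=-5; μ^(5)=-26

((0, 0, 0, 0, 1, 1, 0); (0, 1, 0, 0, 0, 1, 0); (0, 0, 0, 0, 2, 2, 2); (1, 0, 0, 0, 0, 0, 0); (0, 0, 1, 2, 0, 0, 0))


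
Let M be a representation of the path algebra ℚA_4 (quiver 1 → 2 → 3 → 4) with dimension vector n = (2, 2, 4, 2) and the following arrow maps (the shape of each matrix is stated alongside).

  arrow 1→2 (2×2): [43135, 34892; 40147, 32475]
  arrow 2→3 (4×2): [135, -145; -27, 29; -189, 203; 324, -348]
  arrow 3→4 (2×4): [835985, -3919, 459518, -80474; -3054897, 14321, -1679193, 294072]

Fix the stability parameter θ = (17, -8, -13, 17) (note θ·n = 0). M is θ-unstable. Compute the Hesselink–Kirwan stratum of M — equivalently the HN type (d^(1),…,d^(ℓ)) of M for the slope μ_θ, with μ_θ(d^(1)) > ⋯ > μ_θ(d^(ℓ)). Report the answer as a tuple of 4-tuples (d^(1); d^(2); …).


Via rank(M_{q-1}∘⋯∘M_p): M ≅ I[1,2], I[1,4], I[3,3]^2, I[3,4].
μ_θ-semistable layers: μ^(1)=17; μ^(2)=9/2; μ^(3)=-4/3; μ^(4)=-13

((0, 0, 0, 2); (1, 1, 0, 0); (1, 1, 1, 0); (0, 0, 3, 0))


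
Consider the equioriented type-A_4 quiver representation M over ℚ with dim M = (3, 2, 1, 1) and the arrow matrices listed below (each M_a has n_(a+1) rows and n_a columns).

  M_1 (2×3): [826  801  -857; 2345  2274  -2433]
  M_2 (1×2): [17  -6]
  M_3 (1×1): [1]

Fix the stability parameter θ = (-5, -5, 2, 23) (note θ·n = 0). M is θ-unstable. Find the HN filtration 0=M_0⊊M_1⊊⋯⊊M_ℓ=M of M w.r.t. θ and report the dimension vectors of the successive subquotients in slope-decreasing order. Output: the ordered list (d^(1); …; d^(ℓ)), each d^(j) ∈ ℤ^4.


Via rank(M_{q-1}∘⋯∘M_p): M ≅ I[1,1], I[1,2], I[1,4].
μ_θ-semistable layers: μ^(1)=23; μ^(2)=2; μ^(3)=-5

((0, 0, 0, 1); (0, 0, 1, 0); (3, 2, 0, 0))


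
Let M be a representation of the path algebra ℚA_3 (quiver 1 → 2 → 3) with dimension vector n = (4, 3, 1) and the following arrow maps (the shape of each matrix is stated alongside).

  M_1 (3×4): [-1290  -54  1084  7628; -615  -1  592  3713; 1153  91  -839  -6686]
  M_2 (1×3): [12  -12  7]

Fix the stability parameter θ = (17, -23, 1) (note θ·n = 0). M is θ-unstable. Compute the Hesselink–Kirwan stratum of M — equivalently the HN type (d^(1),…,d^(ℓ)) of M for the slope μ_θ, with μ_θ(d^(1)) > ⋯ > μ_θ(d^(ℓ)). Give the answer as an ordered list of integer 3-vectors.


Barcode: M ≅ I[1,1], I[1,2]^2, I[1,3]. HN layers by μ_θ (3 steps, strictly decreasing):
  μ^(1)=17; μ^(2)=1; μ^(3)=-3

((1, 0, 0); (0, 0, 1); (3, 3, 0))


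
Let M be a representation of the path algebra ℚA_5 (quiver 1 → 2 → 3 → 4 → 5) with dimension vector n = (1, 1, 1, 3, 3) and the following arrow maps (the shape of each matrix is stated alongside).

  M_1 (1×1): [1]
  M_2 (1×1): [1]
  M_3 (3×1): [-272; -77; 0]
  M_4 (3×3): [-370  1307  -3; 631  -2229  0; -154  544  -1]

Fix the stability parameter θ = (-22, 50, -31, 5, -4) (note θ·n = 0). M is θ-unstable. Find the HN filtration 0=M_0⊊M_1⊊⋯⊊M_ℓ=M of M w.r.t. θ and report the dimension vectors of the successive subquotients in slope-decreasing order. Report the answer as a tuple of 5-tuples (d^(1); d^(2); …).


Interval decomposition of M: I[1,5], I[4,5]^2.
HN type (ℓ=3): μ^(1)=5; μ^(2)=1/2; μ^(3)=-22

((0, 1, 1, 1, 1); (0, 0, 0, 2, 2); (1, 0, 0, 0, 0))


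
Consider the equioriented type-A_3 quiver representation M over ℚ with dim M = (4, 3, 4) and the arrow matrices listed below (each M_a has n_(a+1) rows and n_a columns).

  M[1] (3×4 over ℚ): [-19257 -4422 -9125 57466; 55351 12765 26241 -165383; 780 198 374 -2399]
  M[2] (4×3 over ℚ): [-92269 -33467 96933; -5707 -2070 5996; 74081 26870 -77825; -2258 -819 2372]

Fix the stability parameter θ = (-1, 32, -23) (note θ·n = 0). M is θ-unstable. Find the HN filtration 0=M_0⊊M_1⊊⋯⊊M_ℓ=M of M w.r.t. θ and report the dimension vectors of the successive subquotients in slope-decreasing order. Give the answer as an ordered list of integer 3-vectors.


Interval decomposition of M: I[1,1], I[1,3]^3, I[3,3].
HN type (ℓ=3): μ^(1)=9/2; μ^(2)=-1; μ^(3)=-23

((0, 3, 3); (4, 0, 0); (0, 0, 1))


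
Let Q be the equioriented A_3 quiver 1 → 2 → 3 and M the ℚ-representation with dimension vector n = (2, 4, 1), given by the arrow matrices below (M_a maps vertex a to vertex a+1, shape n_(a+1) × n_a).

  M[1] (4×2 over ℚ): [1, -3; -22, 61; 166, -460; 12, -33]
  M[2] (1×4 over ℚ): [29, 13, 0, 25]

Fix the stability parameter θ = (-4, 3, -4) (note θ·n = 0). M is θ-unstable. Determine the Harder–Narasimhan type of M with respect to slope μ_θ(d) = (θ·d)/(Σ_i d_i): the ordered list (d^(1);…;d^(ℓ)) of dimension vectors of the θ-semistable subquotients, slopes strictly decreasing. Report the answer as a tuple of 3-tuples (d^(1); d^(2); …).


Barcode: M ≅ I[1,2], I[1,3], I[2,2]^2. HN layers by μ_θ (3 steps, strictly decreasing):
  μ^(1)=3; μ^(2)=-1/2; μ^(3)=-4

((0, 3, 0); (0, 1, 1); (2, 0, 0))


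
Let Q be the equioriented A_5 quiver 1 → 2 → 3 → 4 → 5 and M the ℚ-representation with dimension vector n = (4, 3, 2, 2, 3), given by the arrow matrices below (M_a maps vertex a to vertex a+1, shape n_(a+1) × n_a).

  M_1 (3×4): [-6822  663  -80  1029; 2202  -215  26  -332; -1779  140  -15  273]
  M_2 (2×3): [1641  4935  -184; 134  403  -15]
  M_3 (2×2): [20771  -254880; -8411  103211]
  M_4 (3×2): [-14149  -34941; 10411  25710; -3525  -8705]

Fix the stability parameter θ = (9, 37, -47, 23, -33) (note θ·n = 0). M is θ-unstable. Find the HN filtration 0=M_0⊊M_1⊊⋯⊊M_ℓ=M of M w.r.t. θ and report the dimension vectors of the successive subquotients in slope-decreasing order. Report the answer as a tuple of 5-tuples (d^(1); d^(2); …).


Interval decomposition of M: I[1,1], I[1,2], I[1,5]^2, I[5,5].
HN type (ℓ=4): μ^(1)=37; μ^(2)=9; μ^(3)=-11/5; μ^(4)=-33

((0, 1, 0, 0, 0); (2, 0, 0, 0, 0); (2, 2, 2, 2, 2); (0, 0, 0, 0, 1))


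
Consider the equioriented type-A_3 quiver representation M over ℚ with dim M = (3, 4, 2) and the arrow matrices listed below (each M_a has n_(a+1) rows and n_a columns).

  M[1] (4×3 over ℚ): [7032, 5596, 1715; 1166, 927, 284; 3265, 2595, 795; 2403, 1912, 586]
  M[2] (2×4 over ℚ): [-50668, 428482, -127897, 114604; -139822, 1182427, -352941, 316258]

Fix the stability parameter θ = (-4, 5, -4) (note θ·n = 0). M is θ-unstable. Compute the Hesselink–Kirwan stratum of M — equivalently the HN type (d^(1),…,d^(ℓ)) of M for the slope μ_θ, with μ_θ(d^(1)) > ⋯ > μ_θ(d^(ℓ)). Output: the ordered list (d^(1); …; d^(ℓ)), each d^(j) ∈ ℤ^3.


Barcode: M ≅ I[1,2], I[1,3]^2, I[2,2]. HN layers by μ_θ (3 steps, strictly decreasing):
  μ^(1)=5; μ^(2)=1/2; μ^(3)=-4

((0, 2, 0); (0, 2, 2); (3, 0, 0))


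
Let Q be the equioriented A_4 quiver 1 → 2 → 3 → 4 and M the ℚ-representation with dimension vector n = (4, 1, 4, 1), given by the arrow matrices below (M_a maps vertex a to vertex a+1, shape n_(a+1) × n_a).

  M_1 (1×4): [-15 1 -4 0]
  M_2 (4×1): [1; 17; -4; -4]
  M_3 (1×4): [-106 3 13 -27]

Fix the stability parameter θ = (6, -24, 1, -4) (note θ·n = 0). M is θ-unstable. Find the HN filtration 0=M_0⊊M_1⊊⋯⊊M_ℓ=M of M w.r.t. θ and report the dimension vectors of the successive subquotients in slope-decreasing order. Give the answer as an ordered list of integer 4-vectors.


Interval decomposition of M: I[1,1]^3, I[1,4], I[3,3]^3.
HN type (ℓ=4): μ^(1)=6; μ^(2)=1; μ^(3)=-3/2; μ^(4)=-9

((3, 0, 0, 0); (0, 0, 3, 0); (0, 0, 1, 1); (1, 1, 0, 0))


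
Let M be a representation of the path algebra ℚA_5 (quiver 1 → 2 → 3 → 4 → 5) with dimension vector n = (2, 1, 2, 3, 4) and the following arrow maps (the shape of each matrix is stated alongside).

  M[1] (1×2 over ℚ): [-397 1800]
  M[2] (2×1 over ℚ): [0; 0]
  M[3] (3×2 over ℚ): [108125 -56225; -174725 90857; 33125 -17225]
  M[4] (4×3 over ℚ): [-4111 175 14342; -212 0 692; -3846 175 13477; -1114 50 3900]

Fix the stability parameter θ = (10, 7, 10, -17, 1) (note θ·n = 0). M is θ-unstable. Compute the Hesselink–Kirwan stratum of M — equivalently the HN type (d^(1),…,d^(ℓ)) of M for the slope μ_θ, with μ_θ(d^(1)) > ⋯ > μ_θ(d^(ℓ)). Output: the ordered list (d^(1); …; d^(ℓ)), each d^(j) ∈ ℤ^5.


Via rank(M_{q-1}∘⋯∘M_p): M ≅ I[1,1], I[1,2], I[3,3], I[3,4], I[4,5]^2, I[5,5]^2.
μ_θ-semistable layers: μ^(1)=10; μ^(2)=17/2; μ^(3)=1; μ^(4)=-7/2; μ^(5)=-17

((1, 0, 1, 0, 0); (1, 1, 0, 0, 0); (0, 0, 0, 0, 4); (0, 0, 1, 1, 0); (0, 0, 0, 2, 0))


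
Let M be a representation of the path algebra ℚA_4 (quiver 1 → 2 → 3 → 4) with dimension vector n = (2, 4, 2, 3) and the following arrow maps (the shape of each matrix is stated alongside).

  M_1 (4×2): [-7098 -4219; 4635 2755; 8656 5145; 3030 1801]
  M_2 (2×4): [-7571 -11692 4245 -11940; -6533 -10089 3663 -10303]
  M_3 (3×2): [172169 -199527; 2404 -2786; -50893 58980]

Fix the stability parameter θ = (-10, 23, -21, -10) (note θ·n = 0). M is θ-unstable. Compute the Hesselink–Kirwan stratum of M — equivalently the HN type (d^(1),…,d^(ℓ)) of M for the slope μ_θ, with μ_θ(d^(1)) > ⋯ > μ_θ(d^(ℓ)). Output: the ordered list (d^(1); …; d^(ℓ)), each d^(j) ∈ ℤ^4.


Via rank(M_{q-1}∘⋯∘M_p): M ≅ I[1,4]^2, I[2,2]^2, I[4,4].
μ_θ-semistable layers: μ^(1)=23; μ^(2)=-8/3; μ^(3)=-10

((0, 2, 0, 0); (0, 2, 2, 2); (2, 0, 0, 1))


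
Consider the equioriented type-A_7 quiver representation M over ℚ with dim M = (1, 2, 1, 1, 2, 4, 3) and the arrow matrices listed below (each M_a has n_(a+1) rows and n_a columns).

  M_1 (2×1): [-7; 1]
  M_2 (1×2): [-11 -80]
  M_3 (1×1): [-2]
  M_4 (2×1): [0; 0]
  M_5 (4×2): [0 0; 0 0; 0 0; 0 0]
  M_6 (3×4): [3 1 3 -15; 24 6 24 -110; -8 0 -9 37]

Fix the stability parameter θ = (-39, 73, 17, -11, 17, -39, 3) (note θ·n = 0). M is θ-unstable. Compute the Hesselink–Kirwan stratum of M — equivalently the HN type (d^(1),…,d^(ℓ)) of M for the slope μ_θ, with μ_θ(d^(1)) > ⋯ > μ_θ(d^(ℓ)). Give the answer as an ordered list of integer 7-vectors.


Interval decomposition of M: I[1,4], I[2,2], I[5,5]^2, I[6,6], I[6,7]^3.
HN type (ℓ=5): μ^(1)=73; μ^(2)=79/3; μ^(3)=17; μ^(4)=3; μ^(5)=-39

((0, 1, 0, 0, 0, 0, 0); (0, 1, 1, 1, 0, 0, 0); (0, 0, 0, 0, 2, 0, 0); (0, 0, 0, 0, 0, 0, 3); (1, 0, 0, 0, 0, 4, 0))


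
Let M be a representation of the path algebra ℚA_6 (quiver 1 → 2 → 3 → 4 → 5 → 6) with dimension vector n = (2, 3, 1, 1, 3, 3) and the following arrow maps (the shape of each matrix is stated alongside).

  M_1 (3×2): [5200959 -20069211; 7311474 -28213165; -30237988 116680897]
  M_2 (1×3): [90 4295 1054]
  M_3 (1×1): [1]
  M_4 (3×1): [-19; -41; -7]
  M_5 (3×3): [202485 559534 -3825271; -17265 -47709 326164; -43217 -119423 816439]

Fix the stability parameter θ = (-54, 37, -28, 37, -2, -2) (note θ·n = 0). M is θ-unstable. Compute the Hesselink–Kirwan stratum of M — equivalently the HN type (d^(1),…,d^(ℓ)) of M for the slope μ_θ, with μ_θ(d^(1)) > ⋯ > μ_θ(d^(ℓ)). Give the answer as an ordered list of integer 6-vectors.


Interval decomposition of M: I[1,2], I[1,6], I[2,2], I[5,6]^2.
HN type (ℓ=5): μ^(1)=37; μ^(2)=11; μ^(3)=9/2; μ^(4)=-2; μ^(5)=-54

((0, 2, 0, 0, 0, 0); (0, 0, 0, 1, 1, 1); (0, 1, 1, 0, 0, 0); (0, 0, 0, 0, 2, 2); (2, 0, 0, 0, 0, 0))


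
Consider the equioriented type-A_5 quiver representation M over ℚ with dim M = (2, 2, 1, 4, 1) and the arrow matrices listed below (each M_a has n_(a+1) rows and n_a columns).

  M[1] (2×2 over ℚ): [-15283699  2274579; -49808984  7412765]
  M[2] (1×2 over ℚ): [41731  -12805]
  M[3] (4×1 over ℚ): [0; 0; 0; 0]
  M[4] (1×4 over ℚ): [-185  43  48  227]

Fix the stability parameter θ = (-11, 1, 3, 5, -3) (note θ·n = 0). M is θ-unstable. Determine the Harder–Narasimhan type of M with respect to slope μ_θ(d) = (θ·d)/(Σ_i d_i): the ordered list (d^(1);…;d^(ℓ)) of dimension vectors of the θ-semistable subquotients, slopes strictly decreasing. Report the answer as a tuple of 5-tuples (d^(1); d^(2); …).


Via rank(M_{q-1}∘⋯∘M_p): M ≅ I[1,2], I[1,3], I[4,4]^3, I[4,5].
μ_θ-semistable layers: μ^(1)=5; μ^(2)=3; μ^(3)=1; μ^(4)=-11

((0, 0, 0, 3, 0); (0, 0, 1, 0, 0); (0, 2, 0, 1, 1); (2, 0, 0, 0, 0))


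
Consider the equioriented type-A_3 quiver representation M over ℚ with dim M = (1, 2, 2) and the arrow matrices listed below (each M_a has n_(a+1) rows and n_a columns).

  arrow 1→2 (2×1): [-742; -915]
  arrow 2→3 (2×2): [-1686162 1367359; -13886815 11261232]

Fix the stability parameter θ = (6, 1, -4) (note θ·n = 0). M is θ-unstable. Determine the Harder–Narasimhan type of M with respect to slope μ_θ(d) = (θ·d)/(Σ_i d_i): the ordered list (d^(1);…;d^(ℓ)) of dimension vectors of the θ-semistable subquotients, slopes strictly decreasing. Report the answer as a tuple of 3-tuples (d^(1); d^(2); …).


Barcode: M ≅ I[1,3], I[2,3]. HN layers by μ_θ (2 steps, strictly decreasing):
  μ^(1)=1; μ^(2)=-3/2

((1, 1, 1); (0, 1, 1))


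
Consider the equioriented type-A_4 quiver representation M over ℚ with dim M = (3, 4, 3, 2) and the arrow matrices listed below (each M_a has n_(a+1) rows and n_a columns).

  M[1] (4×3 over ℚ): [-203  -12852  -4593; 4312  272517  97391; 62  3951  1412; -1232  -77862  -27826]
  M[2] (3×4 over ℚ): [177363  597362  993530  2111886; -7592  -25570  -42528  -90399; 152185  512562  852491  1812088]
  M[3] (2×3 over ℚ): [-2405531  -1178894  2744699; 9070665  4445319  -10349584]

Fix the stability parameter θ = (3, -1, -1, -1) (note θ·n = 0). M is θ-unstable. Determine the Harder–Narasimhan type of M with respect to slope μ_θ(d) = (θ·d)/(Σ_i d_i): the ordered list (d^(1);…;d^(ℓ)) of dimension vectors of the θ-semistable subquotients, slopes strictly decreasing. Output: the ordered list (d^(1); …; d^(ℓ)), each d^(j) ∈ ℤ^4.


Barcode: M ≅ I[1,2], I[1,4]^2, I[2,3]. HN layers by μ_θ (3 steps, strictly decreasing):
  μ^(1)=1; μ^(2)=0; μ^(3)=-1

((1, 1, 0, 0); (2, 2, 2, 2); (0, 1, 1, 0))


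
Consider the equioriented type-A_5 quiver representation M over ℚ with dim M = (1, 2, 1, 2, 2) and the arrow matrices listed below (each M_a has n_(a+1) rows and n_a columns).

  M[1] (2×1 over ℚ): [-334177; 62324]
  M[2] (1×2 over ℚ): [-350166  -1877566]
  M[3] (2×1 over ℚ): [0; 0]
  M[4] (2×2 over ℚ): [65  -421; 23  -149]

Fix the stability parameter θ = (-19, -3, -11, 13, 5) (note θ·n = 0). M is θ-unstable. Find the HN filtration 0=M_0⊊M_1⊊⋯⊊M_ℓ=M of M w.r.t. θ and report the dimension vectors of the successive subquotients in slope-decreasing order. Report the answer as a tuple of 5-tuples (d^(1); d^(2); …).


Barcode: M ≅ I[1,3], I[2,2], I[4,5]^2. HN layers by μ_θ (4 steps, strictly decreasing):
  μ^(1)=9; μ^(2)=-3; μ^(3)=-7; μ^(4)=-19

((0, 0, 0, 2, 2); (0, 1, 0, 0, 0); (0, 1, 1, 0, 0); (1, 0, 0, 0, 0))


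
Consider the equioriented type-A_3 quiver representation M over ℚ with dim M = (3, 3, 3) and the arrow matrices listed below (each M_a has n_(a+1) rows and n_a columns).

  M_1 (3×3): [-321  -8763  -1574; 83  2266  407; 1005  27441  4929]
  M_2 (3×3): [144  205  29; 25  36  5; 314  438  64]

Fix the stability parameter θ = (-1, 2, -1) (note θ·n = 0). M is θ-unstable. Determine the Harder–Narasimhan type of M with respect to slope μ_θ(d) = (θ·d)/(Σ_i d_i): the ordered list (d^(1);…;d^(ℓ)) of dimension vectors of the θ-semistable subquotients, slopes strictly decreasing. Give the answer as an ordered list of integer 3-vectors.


Interval decomposition of M: I[1,2], I[1,3]^2, I[3,3].
HN type (ℓ=3): μ^(1)=2; μ^(2)=1/2; μ^(3)=-1

((0, 1, 0); (0, 2, 2); (3, 0, 1))


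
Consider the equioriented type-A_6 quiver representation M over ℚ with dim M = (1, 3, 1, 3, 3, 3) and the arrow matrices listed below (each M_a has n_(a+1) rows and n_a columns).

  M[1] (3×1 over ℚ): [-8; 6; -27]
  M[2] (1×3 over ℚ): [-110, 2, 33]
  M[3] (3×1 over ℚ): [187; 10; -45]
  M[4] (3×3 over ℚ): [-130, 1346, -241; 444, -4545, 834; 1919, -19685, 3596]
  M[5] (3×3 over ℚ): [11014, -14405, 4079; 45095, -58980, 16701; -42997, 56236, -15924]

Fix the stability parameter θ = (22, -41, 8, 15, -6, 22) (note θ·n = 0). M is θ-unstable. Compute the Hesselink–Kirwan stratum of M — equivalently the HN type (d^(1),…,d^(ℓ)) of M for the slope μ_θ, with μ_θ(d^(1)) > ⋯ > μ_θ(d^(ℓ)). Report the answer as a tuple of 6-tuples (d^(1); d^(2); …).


Interval decomposition of M: I[1,6], I[2,2]^2, I[4,6]^2.
HN type (ℓ=5): μ^(1)=22; μ^(2)=17/3; μ^(3)=9/2; μ^(4)=-19/2; μ^(5)=-41

((0, 0, 0, 0, 0, 3); (0, 0, 1, 1, 1, 0); (0, 0, 0, 2, 2, 0); (1, 1, 0, 0, 0, 0); (0, 2, 0, 0, 0, 0))
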